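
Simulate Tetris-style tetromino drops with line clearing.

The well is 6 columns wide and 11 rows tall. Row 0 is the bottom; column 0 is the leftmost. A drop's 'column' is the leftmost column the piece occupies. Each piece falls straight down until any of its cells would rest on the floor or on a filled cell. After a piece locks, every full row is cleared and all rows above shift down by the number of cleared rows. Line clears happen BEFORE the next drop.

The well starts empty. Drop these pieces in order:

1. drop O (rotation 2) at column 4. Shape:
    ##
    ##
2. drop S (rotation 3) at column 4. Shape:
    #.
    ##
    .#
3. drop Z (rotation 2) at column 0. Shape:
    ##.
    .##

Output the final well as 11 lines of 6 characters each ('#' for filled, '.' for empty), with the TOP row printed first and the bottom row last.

Answer: ......
......
......
......
......
......
....#.
....##
.....#
##..##
.##.##

Derivation:
Drop 1: O rot2 at col 4 lands with bottom-row=0; cleared 0 line(s) (total 0); column heights now [0 0 0 0 2 2], max=2
Drop 2: S rot3 at col 4 lands with bottom-row=2; cleared 0 line(s) (total 0); column heights now [0 0 0 0 5 4], max=5
Drop 3: Z rot2 at col 0 lands with bottom-row=0; cleared 0 line(s) (total 0); column heights now [2 2 1 0 5 4], max=5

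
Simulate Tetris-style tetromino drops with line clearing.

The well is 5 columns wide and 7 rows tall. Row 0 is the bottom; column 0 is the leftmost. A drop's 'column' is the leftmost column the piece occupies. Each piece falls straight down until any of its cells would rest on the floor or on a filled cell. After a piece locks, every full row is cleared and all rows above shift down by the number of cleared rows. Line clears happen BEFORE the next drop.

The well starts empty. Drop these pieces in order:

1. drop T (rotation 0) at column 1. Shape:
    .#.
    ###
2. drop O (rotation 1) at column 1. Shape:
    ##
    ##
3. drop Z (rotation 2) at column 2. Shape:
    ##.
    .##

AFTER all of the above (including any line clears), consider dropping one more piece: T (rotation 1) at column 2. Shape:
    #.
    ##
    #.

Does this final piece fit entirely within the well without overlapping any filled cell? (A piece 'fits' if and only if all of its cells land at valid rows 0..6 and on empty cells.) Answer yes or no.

Drop 1: T rot0 at col 1 lands with bottom-row=0; cleared 0 line(s) (total 0); column heights now [0 1 2 1 0], max=2
Drop 2: O rot1 at col 1 lands with bottom-row=2; cleared 0 line(s) (total 0); column heights now [0 4 4 1 0], max=4
Drop 3: Z rot2 at col 2 lands with bottom-row=3; cleared 0 line(s) (total 0); column heights now [0 4 5 5 4], max=5
Test piece T rot1 at col 2 (width 2): heights before test = [0 4 5 5 4]; fits = False

Answer: no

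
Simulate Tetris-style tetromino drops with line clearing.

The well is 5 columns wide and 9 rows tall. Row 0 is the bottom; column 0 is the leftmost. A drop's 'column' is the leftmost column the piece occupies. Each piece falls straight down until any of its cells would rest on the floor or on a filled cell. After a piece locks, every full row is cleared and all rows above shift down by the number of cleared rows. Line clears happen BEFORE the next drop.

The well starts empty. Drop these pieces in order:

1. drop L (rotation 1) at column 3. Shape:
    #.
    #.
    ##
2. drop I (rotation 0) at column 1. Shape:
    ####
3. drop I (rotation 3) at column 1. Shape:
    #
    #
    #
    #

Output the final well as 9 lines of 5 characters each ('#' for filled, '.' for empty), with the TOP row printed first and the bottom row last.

Answer: .....
.#...
.#...
.#...
.#...
.####
...#.
...#.
...##

Derivation:
Drop 1: L rot1 at col 3 lands with bottom-row=0; cleared 0 line(s) (total 0); column heights now [0 0 0 3 1], max=3
Drop 2: I rot0 at col 1 lands with bottom-row=3; cleared 0 line(s) (total 0); column heights now [0 4 4 4 4], max=4
Drop 3: I rot3 at col 1 lands with bottom-row=4; cleared 0 line(s) (total 0); column heights now [0 8 4 4 4], max=8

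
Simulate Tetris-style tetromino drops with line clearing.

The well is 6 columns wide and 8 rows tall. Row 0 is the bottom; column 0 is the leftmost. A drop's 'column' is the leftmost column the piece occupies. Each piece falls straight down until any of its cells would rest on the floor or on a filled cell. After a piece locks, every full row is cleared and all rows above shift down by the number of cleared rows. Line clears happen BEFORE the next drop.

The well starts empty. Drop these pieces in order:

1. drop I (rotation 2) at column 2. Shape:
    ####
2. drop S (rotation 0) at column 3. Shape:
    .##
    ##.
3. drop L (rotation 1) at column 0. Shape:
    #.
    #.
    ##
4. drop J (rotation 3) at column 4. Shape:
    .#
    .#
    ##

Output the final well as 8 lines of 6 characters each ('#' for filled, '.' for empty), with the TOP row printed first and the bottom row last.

Drop 1: I rot2 at col 2 lands with bottom-row=0; cleared 0 line(s) (total 0); column heights now [0 0 1 1 1 1], max=1
Drop 2: S rot0 at col 3 lands with bottom-row=1; cleared 0 line(s) (total 0); column heights now [0 0 1 2 3 3], max=3
Drop 3: L rot1 at col 0 lands with bottom-row=0; cleared 1 line(s) (total 1); column heights now [2 0 0 1 2 2], max=2
Drop 4: J rot3 at col 4 lands with bottom-row=2; cleared 0 line(s) (total 1); column heights now [2 0 0 1 3 5], max=5

Answer: ......
......
......
.....#
.....#
....##
#...##
#..##.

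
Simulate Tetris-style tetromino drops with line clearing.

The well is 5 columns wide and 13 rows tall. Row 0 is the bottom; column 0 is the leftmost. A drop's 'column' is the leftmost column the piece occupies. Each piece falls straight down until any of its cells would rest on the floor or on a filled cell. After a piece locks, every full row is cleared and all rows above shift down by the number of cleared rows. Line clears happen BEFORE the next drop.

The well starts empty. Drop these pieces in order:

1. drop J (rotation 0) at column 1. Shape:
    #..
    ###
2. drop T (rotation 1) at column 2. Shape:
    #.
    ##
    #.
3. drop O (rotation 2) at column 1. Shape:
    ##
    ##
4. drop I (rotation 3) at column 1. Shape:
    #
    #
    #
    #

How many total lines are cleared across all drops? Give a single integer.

Answer: 0

Derivation:
Drop 1: J rot0 at col 1 lands with bottom-row=0; cleared 0 line(s) (total 0); column heights now [0 2 1 1 0], max=2
Drop 2: T rot1 at col 2 lands with bottom-row=1; cleared 0 line(s) (total 0); column heights now [0 2 4 3 0], max=4
Drop 3: O rot2 at col 1 lands with bottom-row=4; cleared 0 line(s) (total 0); column heights now [0 6 6 3 0], max=6
Drop 4: I rot3 at col 1 lands with bottom-row=6; cleared 0 line(s) (total 0); column heights now [0 10 6 3 0], max=10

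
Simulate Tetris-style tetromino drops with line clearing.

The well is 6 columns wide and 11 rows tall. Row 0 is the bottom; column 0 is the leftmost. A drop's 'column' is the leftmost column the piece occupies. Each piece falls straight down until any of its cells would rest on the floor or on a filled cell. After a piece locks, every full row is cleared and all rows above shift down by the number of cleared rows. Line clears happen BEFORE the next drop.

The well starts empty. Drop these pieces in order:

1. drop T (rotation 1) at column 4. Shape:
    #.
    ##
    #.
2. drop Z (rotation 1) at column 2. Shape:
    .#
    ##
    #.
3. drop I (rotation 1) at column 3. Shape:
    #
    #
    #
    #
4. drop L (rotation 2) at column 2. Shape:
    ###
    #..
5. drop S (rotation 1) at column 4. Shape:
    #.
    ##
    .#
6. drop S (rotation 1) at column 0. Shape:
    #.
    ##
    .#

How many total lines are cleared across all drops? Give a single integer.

Answer: 1

Derivation:
Drop 1: T rot1 at col 4 lands with bottom-row=0; cleared 0 line(s) (total 0); column heights now [0 0 0 0 3 2], max=3
Drop 2: Z rot1 at col 2 lands with bottom-row=0; cleared 0 line(s) (total 0); column heights now [0 0 2 3 3 2], max=3
Drop 3: I rot1 at col 3 lands with bottom-row=3; cleared 0 line(s) (total 0); column heights now [0 0 2 7 3 2], max=7
Drop 4: L rot2 at col 2 lands with bottom-row=6; cleared 0 line(s) (total 0); column heights now [0 0 8 8 8 2], max=8
Drop 5: S rot1 at col 4 lands with bottom-row=7; cleared 0 line(s) (total 0); column heights now [0 0 8 8 10 9], max=10
Drop 6: S rot1 at col 0 lands with bottom-row=0; cleared 1 line(s) (total 1); column heights now [2 1 7 7 9 8], max=9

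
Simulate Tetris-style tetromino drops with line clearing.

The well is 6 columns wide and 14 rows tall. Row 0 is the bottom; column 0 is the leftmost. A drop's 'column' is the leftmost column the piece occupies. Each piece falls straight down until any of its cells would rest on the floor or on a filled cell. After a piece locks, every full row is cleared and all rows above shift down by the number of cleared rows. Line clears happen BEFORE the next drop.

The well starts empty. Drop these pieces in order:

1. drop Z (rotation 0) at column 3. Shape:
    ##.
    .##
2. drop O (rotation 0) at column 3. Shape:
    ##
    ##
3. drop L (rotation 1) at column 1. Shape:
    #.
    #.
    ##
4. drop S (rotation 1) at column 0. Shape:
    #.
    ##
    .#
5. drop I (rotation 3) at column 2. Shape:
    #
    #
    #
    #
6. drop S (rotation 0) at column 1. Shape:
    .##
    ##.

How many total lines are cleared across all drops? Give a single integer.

Drop 1: Z rot0 at col 3 lands with bottom-row=0; cleared 0 line(s) (total 0); column heights now [0 0 0 2 2 1], max=2
Drop 2: O rot0 at col 3 lands with bottom-row=2; cleared 0 line(s) (total 0); column heights now [0 0 0 4 4 1], max=4
Drop 3: L rot1 at col 1 lands with bottom-row=0; cleared 0 line(s) (total 0); column heights now [0 3 1 4 4 1], max=4
Drop 4: S rot1 at col 0 lands with bottom-row=3; cleared 0 line(s) (total 0); column heights now [6 5 1 4 4 1], max=6
Drop 5: I rot3 at col 2 lands with bottom-row=1; cleared 0 line(s) (total 0); column heights now [6 5 5 4 4 1], max=6
Drop 6: S rot0 at col 1 lands with bottom-row=5; cleared 0 line(s) (total 0); column heights now [6 6 7 7 4 1], max=7

Answer: 0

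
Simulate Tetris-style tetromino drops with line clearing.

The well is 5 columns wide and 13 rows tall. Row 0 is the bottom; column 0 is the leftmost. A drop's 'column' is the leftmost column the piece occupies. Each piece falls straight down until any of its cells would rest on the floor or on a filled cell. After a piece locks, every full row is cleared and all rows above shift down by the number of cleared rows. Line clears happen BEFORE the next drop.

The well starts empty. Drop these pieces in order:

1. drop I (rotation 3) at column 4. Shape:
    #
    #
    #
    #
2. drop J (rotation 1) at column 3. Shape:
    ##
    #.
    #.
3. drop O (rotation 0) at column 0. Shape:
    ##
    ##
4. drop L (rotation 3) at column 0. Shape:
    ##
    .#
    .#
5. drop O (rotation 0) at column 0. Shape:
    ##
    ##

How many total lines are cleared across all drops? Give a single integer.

Answer: 0

Derivation:
Drop 1: I rot3 at col 4 lands with bottom-row=0; cleared 0 line(s) (total 0); column heights now [0 0 0 0 4], max=4
Drop 2: J rot1 at col 3 lands with bottom-row=2; cleared 0 line(s) (total 0); column heights now [0 0 0 5 5], max=5
Drop 3: O rot0 at col 0 lands with bottom-row=0; cleared 0 line(s) (total 0); column heights now [2 2 0 5 5], max=5
Drop 4: L rot3 at col 0 lands with bottom-row=2; cleared 0 line(s) (total 0); column heights now [5 5 0 5 5], max=5
Drop 5: O rot0 at col 0 lands with bottom-row=5; cleared 0 line(s) (total 0); column heights now [7 7 0 5 5], max=7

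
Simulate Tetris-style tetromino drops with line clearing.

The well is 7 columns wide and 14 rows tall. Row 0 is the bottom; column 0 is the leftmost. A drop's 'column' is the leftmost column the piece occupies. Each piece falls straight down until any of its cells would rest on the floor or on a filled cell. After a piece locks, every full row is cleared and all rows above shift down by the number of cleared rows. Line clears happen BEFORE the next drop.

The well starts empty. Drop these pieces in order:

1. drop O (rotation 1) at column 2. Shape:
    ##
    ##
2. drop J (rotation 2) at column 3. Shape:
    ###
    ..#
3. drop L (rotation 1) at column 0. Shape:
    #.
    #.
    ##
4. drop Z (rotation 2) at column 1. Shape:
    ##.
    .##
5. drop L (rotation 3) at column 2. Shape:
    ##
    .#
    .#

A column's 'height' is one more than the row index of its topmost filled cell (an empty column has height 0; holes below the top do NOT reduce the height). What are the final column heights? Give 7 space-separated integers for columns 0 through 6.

Drop 1: O rot1 at col 2 lands with bottom-row=0; cleared 0 line(s) (total 0); column heights now [0 0 2 2 0 0 0], max=2
Drop 2: J rot2 at col 3 lands with bottom-row=1; cleared 0 line(s) (total 0); column heights now [0 0 2 3 3 3 0], max=3
Drop 3: L rot1 at col 0 lands with bottom-row=0; cleared 0 line(s) (total 0); column heights now [3 1 2 3 3 3 0], max=3
Drop 4: Z rot2 at col 1 lands with bottom-row=3; cleared 0 line(s) (total 0); column heights now [3 5 5 4 3 3 0], max=5
Drop 5: L rot3 at col 2 lands with bottom-row=4; cleared 0 line(s) (total 0); column heights now [3 5 7 7 3 3 0], max=7

Answer: 3 5 7 7 3 3 0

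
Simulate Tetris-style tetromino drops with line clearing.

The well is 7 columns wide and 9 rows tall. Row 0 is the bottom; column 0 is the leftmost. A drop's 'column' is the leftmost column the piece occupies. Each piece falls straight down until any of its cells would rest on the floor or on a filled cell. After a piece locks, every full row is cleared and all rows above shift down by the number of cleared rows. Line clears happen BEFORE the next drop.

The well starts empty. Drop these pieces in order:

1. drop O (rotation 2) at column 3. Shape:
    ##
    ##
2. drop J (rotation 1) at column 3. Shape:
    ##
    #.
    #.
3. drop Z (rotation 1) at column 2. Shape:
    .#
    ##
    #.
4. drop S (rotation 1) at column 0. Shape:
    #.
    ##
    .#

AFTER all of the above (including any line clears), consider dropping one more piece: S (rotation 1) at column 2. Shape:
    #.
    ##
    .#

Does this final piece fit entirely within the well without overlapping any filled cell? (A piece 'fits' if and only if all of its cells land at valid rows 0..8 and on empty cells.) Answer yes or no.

Drop 1: O rot2 at col 3 lands with bottom-row=0; cleared 0 line(s) (total 0); column heights now [0 0 0 2 2 0 0], max=2
Drop 2: J rot1 at col 3 lands with bottom-row=2; cleared 0 line(s) (total 0); column heights now [0 0 0 5 5 0 0], max=5
Drop 3: Z rot1 at col 2 lands with bottom-row=4; cleared 0 line(s) (total 0); column heights now [0 0 6 7 5 0 0], max=7
Drop 4: S rot1 at col 0 lands with bottom-row=0; cleared 0 line(s) (total 0); column heights now [3 2 6 7 5 0 0], max=7
Test piece S rot1 at col 2 (width 2): heights before test = [3 2 6 7 5 0 0]; fits = False

Answer: no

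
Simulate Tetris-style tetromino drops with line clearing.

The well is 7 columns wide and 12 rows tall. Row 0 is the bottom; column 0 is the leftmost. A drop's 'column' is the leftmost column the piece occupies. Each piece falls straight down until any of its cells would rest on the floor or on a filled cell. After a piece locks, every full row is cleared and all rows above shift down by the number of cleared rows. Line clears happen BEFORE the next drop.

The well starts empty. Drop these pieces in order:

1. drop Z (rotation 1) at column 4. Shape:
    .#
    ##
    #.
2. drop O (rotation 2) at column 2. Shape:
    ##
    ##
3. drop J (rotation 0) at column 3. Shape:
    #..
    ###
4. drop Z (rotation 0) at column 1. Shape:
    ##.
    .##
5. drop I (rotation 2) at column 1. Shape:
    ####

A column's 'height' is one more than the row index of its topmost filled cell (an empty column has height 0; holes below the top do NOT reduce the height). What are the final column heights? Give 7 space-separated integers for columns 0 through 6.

Answer: 0 8 8 8 8 4 0

Derivation:
Drop 1: Z rot1 at col 4 lands with bottom-row=0; cleared 0 line(s) (total 0); column heights now [0 0 0 0 2 3 0], max=3
Drop 2: O rot2 at col 2 lands with bottom-row=0; cleared 0 line(s) (total 0); column heights now [0 0 2 2 2 3 0], max=3
Drop 3: J rot0 at col 3 lands with bottom-row=3; cleared 0 line(s) (total 0); column heights now [0 0 2 5 4 4 0], max=5
Drop 4: Z rot0 at col 1 lands with bottom-row=5; cleared 0 line(s) (total 0); column heights now [0 7 7 6 4 4 0], max=7
Drop 5: I rot2 at col 1 lands with bottom-row=7; cleared 0 line(s) (total 0); column heights now [0 8 8 8 8 4 0], max=8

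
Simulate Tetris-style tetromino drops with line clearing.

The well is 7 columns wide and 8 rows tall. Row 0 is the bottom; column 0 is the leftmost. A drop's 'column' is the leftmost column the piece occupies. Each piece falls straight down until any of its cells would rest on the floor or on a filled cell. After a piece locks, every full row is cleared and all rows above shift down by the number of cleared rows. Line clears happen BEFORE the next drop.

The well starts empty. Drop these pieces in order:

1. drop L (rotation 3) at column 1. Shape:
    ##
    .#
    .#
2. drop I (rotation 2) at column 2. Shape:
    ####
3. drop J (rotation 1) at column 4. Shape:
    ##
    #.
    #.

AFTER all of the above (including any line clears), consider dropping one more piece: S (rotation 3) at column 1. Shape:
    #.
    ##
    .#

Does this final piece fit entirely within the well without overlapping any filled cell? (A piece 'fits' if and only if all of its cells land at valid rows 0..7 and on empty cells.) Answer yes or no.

Answer: yes

Derivation:
Drop 1: L rot3 at col 1 lands with bottom-row=0; cleared 0 line(s) (total 0); column heights now [0 3 3 0 0 0 0], max=3
Drop 2: I rot2 at col 2 lands with bottom-row=3; cleared 0 line(s) (total 0); column heights now [0 3 4 4 4 4 0], max=4
Drop 3: J rot1 at col 4 lands with bottom-row=4; cleared 0 line(s) (total 0); column heights now [0 3 4 4 7 7 0], max=7
Test piece S rot3 at col 1 (width 2): heights before test = [0 3 4 4 7 7 0]; fits = True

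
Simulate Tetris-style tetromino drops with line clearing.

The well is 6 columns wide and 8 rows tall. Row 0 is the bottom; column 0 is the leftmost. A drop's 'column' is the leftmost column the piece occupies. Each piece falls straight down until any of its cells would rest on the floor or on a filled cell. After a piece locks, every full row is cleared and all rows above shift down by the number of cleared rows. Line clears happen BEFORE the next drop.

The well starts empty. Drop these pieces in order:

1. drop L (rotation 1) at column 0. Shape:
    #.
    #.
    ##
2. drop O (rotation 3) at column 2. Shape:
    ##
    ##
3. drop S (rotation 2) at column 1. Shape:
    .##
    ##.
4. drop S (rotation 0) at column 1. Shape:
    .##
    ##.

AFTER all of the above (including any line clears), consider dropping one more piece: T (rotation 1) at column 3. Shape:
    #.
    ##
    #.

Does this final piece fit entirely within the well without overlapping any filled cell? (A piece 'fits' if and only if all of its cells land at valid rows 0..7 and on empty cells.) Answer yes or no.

Drop 1: L rot1 at col 0 lands with bottom-row=0; cleared 0 line(s) (total 0); column heights now [3 1 0 0 0 0], max=3
Drop 2: O rot3 at col 2 lands with bottom-row=0; cleared 0 line(s) (total 0); column heights now [3 1 2 2 0 0], max=3
Drop 3: S rot2 at col 1 lands with bottom-row=2; cleared 0 line(s) (total 0); column heights now [3 3 4 4 0 0], max=4
Drop 4: S rot0 at col 1 lands with bottom-row=4; cleared 0 line(s) (total 0); column heights now [3 5 6 6 0 0], max=6
Test piece T rot1 at col 3 (width 2): heights before test = [3 5 6 6 0 0]; fits = False

Answer: no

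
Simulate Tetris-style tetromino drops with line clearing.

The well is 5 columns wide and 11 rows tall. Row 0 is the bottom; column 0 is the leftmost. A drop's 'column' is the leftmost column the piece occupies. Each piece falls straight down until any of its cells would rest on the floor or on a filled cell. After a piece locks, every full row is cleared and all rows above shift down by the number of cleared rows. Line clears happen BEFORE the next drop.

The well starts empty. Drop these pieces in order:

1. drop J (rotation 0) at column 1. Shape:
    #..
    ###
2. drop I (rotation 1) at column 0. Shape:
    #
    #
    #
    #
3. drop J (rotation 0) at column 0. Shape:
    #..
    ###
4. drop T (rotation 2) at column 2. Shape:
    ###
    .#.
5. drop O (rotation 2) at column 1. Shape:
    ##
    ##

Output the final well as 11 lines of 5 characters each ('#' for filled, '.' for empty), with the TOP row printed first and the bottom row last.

Drop 1: J rot0 at col 1 lands with bottom-row=0; cleared 0 line(s) (total 0); column heights now [0 2 1 1 0], max=2
Drop 2: I rot1 at col 0 lands with bottom-row=0; cleared 0 line(s) (total 0); column heights now [4 2 1 1 0], max=4
Drop 3: J rot0 at col 0 lands with bottom-row=4; cleared 0 line(s) (total 0); column heights now [6 5 5 1 0], max=6
Drop 4: T rot2 at col 2 lands with bottom-row=4; cleared 0 line(s) (total 0); column heights now [6 5 6 6 6], max=6
Drop 5: O rot2 at col 1 lands with bottom-row=6; cleared 0 line(s) (total 0); column heights now [6 8 8 6 6], max=8

Answer: .....
.....
.....
.##..
.##..
#.###
####.
#....
#....
##...
####.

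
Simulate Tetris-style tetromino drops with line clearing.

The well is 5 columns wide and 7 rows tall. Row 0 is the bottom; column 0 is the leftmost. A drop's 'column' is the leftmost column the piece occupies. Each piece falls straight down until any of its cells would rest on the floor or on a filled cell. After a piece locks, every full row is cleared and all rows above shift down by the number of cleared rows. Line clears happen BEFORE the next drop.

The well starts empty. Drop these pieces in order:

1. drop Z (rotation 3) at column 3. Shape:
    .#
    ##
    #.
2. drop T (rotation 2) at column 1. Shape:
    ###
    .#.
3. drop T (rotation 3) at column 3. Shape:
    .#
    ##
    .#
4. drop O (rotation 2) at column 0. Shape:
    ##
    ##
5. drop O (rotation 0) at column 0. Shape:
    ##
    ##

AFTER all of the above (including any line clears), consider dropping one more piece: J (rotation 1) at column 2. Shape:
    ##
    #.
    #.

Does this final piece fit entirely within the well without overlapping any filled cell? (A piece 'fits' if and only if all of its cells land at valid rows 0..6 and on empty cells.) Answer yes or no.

Drop 1: Z rot3 at col 3 lands with bottom-row=0; cleared 0 line(s) (total 0); column heights now [0 0 0 2 3], max=3
Drop 2: T rot2 at col 1 lands with bottom-row=1; cleared 0 line(s) (total 0); column heights now [0 3 3 3 3], max=3
Drop 3: T rot3 at col 3 lands with bottom-row=3; cleared 0 line(s) (total 0); column heights now [0 3 3 5 6], max=6
Drop 4: O rot2 at col 0 lands with bottom-row=3; cleared 0 line(s) (total 0); column heights now [5 5 3 5 6], max=6
Drop 5: O rot0 at col 0 lands with bottom-row=5; cleared 0 line(s) (total 0); column heights now [7 7 3 5 6], max=7
Test piece J rot1 at col 2 (width 2): heights before test = [7 7 3 5 6]; fits = True

Answer: yes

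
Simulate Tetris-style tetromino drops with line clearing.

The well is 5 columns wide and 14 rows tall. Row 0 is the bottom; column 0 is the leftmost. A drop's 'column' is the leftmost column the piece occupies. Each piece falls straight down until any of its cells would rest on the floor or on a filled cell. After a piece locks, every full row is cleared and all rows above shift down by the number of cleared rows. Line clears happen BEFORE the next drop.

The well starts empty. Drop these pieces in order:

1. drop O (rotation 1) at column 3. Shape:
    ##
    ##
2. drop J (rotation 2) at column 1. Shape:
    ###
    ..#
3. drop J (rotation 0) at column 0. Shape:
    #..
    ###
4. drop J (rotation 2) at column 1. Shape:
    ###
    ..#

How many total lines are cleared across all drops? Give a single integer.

Drop 1: O rot1 at col 3 lands with bottom-row=0; cleared 0 line(s) (total 0); column heights now [0 0 0 2 2], max=2
Drop 2: J rot2 at col 1 lands with bottom-row=2; cleared 0 line(s) (total 0); column heights now [0 4 4 4 2], max=4
Drop 3: J rot0 at col 0 lands with bottom-row=4; cleared 0 line(s) (total 0); column heights now [6 5 5 4 2], max=6
Drop 4: J rot2 at col 1 lands with bottom-row=4; cleared 0 line(s) (total 0); column heights now [6 6 6 6 2], max=6

Answer: 0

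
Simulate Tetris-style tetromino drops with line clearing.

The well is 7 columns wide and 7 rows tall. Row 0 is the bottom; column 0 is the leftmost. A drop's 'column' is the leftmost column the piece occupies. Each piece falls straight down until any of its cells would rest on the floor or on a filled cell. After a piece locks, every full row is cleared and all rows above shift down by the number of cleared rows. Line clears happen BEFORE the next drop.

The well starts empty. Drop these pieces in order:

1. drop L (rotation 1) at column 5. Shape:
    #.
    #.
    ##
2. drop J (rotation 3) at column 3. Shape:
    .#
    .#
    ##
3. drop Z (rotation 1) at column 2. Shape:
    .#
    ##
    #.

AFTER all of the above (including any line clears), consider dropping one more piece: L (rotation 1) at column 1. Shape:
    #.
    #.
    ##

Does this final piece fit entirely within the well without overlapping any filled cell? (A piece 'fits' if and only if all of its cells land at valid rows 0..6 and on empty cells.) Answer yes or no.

Drop 1: L rot1 at col 5 lands with bottom-row=0; cleared 0 line(s) (total 0); column heights now [0 0 0 0 0 3 1], max=3
Drop 2: J rot3 at col 3 lands with bottom-row=0; cleared 0 line(s) (total 0); column heights now [0 0 0 1 3 3 1], max=3
Drop 3: Z rot1 at col 2 lands with bottom-row=0; cleared 0 line(s) (total 0); column heights now [0 0 2 3 3 3 1], max=3
Test piece L rot1 at col 1 (width 2): heights before test = [0 0 2 3 3 3 1]; fits = True

Answer: yes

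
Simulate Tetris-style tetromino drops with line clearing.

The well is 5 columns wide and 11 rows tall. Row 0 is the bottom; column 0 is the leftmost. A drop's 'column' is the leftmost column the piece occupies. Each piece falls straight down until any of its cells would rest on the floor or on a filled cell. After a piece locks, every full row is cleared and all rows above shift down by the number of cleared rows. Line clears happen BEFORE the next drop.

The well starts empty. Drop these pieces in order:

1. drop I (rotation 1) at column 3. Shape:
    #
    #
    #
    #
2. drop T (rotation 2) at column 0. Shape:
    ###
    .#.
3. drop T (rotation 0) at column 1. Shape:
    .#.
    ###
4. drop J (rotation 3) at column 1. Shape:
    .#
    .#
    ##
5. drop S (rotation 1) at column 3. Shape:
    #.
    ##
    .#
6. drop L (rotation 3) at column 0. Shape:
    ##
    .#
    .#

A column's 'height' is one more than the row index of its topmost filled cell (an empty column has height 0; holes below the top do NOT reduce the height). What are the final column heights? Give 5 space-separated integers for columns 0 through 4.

Drop 1: I rot1 at col 3 lands with bottom-row=0; cleared 0 line(s) (total 0); column heights now [0 0 0 4 0], max=4
Drop 2: T rot2 at col 0 lands with bottom-row=0; cleared 0 line(s) (total 0); column heights now [2 2 2 4 0], max=4
Drop 3: T rot0 at col 1 lands with bottom-row=4; cleared 0 line(s) (total 0); column heights now [2 5 6 5 0], max=6
Drop 4: J rot3 at col 1 lands with bottom-row=6; cleared 0 line(s) (total 0); column heights now [2 7 9 5 0], max=9
Drop 5: S rot1 at col 3 lands with bottom-row=4; cleared 0 line(s) (total 0); column heights now [2 7 9 7 6], max=9
Drop 6: L rot3 at col 0 lands with bottom-row=7; cleared 0 line(s) (total 0); column heights now [10 10 9 7 6], max=10

Answer: 10 10 9 7 6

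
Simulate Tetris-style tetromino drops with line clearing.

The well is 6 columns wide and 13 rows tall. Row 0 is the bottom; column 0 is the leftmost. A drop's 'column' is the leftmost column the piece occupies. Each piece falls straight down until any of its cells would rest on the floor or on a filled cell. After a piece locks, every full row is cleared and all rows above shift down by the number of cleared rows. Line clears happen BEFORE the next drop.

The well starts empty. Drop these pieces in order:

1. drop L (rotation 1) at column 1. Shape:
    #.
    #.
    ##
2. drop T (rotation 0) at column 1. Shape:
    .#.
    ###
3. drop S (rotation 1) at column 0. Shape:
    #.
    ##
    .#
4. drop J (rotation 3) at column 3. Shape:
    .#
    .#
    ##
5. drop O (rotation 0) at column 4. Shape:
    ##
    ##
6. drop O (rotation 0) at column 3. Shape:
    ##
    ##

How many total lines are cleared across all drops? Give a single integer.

Answer: 0

Derivation:
Drop 1: L rot1 at col 1 lands with bottom-row=0; cleared 0 line(s) (total 0); column heights now [0 3 1 0 0 0], max=3
Drop 2: T rot0 at col 1 lands with bottom-row=3; cleared 0 line(s) (total 0); column heights now [0 4 5 4 0 0], max=5
Drop 3: S rot1 at col 0 lands with bottom-row=4; cleared 0 line(s) (total 0); column heights now [7 6 5 4 0 0], max=7
Drop 4: J rot3 at col 3 lands with bottom-row=4; cleared 0 line(s) (total 0); column heights now [7 6 5 5 7 0], max=7
Drop 5: O rot0 at col 4 lands with bottom-row=7; cleared 0 line(s) (total 0); column heights now [7 6 5 5 9 9], max=9
Drop 6: O rot0 at col 3 lands with bottom-row=9; cleared 0 line(s) (total 0); column heights now [7 6 5 11 11 9], max=11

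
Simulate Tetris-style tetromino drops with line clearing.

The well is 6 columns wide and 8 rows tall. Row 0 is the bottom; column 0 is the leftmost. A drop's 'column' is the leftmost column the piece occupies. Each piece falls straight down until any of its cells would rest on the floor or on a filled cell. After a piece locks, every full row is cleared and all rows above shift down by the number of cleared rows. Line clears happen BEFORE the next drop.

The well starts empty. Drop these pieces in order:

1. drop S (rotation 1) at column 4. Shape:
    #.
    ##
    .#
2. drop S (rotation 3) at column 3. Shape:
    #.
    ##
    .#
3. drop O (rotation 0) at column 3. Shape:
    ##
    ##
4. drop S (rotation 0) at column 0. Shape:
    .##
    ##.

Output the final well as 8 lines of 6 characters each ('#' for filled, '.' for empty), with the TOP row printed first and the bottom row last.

Answer: ...##.
...##.
...#..
...##.
....#.
....#.
.##.##
##...#

Derivation:
Drop 1: S rot1 at col 4 lands with bottom-row=0; cleared 0 line(s) (total 0); column heights now [0 0 0 0 3 2], max=3
Drop 2: S rot3 at col 3 lands with bottom-row=3; cleared 0 line(s) (total 0); column heights now [0 0 0 6 5 2], max=6
Drop 3: O rot0 at col 3 lands with bottom-row=6; cleared 0 line(s) (total 0); column heights now [0 0 0 8 8 2], max=8
Drop 4: S rot0 at col 0 lands with bottom-row=0; cleared 0 line(s) (total 0); column heights now [1 2 2 8 8 2], max=8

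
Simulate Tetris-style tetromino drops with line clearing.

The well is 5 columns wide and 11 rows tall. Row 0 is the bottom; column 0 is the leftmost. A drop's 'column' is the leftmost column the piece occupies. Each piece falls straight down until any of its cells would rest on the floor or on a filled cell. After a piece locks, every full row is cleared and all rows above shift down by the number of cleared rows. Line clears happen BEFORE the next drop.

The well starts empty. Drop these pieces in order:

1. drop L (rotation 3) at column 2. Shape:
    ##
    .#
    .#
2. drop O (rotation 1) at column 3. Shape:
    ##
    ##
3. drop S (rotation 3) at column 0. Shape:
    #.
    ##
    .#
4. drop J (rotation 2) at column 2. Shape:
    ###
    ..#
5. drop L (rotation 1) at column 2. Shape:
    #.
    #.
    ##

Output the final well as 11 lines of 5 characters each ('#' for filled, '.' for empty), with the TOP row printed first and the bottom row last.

Drop 1: L rot3 at col 2 lands with bottom-row=0; cleared 0 line(s) (total 0); column heights now [0 0 3 3 0], max=3
Drop 2: O rot1 at col 3 lands with bottom-row=3; cleared 0 line(s) (total 0); column heights now [0 0 3 5 5], max=5
Drop 3: S rot3 at col 0 lands with bottom-row=0; cleared 0 line(s) (total 0); column heights now [3 2 3 5 5], max=5
Drop 4: J rot2 at col 2 lands with bottom-row=5; cleared 0 line(s) (total 0); column heights now [3 2 7 7 7], max=7
Drop 5: L rot1 at col 2 lands with bottom-row=7; cleared 0 line(s) (total 0); column heights now [3 2 10 8 7], max=10

Answer: .....
..#..
..#..
..##.
..###
....#
...##
...##
#.##.
##.#.
.#.#.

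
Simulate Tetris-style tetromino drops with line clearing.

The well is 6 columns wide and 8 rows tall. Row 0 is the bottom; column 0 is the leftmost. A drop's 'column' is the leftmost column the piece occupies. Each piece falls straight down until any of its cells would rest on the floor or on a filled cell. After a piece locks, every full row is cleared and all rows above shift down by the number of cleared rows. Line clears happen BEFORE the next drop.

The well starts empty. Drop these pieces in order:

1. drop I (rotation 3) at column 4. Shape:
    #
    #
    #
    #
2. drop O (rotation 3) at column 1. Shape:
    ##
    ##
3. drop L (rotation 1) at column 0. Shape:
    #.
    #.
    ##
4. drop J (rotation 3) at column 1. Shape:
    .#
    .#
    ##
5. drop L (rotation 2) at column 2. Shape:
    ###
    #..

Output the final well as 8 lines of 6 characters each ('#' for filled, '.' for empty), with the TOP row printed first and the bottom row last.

Drop 1: I rot3 at col 4 lands with bottom-row=0; cleared 0 line(s) (total 0); column heights now [0 0 0 0 4 0], max=4
Drop 2: O rot3 at col 1 lands with bottom-row=0; cleared 0 line(s) (total 0); column heights now [0 2 2 0 4 0], max=4
Drop 3: L rot1 at col 0 lands with bottom-row=2; cleared 0 line(s) (total 0); column heights now [5 3 2 0 4 0], max=5
Drop 4: J rot3 at col 1 lands with bottom-row=3; cleared 0 line(s) (total 0); column heights now [5 4 6 0 4 0], max=6
Drop 5: L rot2 at col 2 lands with bottom-row=6; cleared 0 line(s) (total 0); column heights now [5 4 8 8 8 0], max=8

Answer: ..###.
..#...
..#...
#.#...
###.#.
##..#.
.##.#.
.##.#.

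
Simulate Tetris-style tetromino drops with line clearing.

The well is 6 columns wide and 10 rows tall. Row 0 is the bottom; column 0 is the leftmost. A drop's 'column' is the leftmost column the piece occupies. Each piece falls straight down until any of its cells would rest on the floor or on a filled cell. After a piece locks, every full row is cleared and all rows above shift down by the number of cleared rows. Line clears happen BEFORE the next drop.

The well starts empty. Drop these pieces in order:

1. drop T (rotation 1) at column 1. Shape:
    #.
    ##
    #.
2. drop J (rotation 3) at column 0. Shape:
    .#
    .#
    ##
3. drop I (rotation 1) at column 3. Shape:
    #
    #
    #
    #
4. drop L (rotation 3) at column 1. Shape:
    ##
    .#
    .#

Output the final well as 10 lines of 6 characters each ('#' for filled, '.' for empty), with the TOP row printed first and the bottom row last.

Answer: ......
......
......
.##...
.##...
.##...
##.#..
.#.#..
.###..
.#.#..

Derivation:
Drop 1: T rot1 at col 1 lands with bottom-row=0; cleared 0 line(s) (total 0); column heights now [0 3 2 0 0 0], max=3
Drop 2: J rot3 at col 0 lands with bottom-row=3; cleared 0 line(s) (total 0); column heights now [4 6 2 0 0 0], max=6
Drop 3: I rot1 at col 3 lands with bottom-row=0; cleared 0 line(s) (total 0); column heights now [4 6 2 4 0 0], max=6
Drop 4: L rot3 at col 1 lands with bottom-row=4; cleared 0 line(s) (total 0); column heights now [4 7 7 4 0 0], max=7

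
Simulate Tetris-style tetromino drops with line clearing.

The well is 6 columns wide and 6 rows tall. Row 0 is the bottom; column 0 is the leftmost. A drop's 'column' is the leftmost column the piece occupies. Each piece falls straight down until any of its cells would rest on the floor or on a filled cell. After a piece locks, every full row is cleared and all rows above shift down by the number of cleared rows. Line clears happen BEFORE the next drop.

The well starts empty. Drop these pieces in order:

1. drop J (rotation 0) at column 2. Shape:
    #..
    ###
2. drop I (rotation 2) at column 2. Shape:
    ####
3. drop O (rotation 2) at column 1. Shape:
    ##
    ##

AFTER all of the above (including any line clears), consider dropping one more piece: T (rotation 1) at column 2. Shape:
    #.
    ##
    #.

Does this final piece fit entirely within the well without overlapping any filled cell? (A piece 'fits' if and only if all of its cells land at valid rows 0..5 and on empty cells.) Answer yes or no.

Drop 1: J rot0 at col 2 lands with bottom-row=0; cleared 0 line(s) (total 0); column heights now [0 0 2 1 1 0], max=2
Drop 2: I rot2 at col 2 lands with bottom-row=2; cleared 0 line(s) (total 0); column heights now [0 0 3 3 3 3], max=3
Drop 3: O rot2 at col 1 lands with bottom-row=3; cleared 0 line(s) (total 0); column heights now [0 5 5 3 3 3], max=5
Test piece T rot1 at col 2 (width 2): heights before test = [0 5 5 3 3 3]; fits = False

Answer: no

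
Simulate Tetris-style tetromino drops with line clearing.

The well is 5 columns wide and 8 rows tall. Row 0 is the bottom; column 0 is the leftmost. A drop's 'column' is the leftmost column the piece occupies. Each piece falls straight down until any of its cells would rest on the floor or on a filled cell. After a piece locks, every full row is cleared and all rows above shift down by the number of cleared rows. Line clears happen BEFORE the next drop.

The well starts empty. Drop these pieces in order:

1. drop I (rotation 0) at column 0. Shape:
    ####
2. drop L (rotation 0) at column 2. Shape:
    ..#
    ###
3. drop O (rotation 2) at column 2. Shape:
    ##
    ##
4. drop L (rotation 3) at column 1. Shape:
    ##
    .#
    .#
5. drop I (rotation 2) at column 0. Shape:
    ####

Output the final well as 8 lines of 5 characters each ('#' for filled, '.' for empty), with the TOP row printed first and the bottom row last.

Drop 1: I rot0 at col 0 lands with bottom-row=0; cleared 0 line(s) (total 0); column heights now [1 1 1 1 0], max=1
Drop 2: L rot0 at col 2 lands with bottom-row=1; cleared 0 line(s) (total 0); column heights now [1 1 2 2 3], max=3
Drop 3: O rot2 at col 2 lands with bottom-row=2; cleared 0 line(s) (total 0); column heights now [1 1 4 4 3], max=4
Drop 4: L rot3 at col 1 lands with bottom-row=4; cleared 0 line(s) (total 0); column heights now [1 7 7 4 3], max=7
Drop 5: I rot2 at col 0 lands with bottom-row=7; cleared 0 line(s) (total 0); column heights now [8 8 8 8 3], max=8

Answer: ####.
.##..
..#..
..#..
..##.
..###
..###
####.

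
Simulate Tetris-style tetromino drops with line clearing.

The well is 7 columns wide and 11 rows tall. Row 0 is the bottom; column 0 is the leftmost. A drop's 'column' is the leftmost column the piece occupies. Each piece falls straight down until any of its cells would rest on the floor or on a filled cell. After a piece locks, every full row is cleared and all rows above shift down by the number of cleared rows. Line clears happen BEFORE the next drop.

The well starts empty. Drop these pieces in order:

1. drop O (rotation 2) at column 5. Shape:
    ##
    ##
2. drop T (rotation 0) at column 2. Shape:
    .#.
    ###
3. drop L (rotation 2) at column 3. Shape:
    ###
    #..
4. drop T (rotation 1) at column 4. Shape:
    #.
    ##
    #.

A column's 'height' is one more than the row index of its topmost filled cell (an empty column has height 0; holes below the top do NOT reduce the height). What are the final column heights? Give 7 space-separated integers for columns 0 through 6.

Answer: 0 0 1 4 7 6 2

Derivation:
Drop 1: O rot2 at col 5 lands with bottom-row=0; cleared 0 line(s) (total 0); column heights now [0 0 0 0 0 2 2], max=2
Drop 2: T rot0 at col 2 lands with bottom-row=0; cleared 0 line(s) (total 0); column heights now [0 0 1 2 1 2 2], max=2
Drop 3: L rot2 at col 3 lands with bottom-row=2; cleared 0 line(s) (total 0); column heights now [0 0 1 4 4 4 2], max=4
Drop 4: T rot1 at col 4 lands with bottom-row=4; cleared 0 line(s) (total 0); column heights now [0 0 1 4 7 6 2], max=7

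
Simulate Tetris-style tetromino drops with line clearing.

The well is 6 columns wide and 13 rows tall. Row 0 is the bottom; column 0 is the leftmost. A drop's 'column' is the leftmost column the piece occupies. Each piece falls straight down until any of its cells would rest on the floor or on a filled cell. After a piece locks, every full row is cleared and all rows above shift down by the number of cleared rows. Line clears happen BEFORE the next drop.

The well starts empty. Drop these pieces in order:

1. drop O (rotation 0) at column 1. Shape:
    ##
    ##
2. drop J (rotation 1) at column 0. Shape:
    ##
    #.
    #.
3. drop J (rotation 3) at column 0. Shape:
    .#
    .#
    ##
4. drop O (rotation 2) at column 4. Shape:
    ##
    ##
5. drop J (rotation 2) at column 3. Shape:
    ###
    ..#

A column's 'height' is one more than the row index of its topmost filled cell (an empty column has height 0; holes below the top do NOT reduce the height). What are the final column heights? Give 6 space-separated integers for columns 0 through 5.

Drop 1: O rot0 at col 1 lands with bottom-row=0; cleared 0 line(s) (total 0); column heights now [0 2 2 0 0 0], max=2
Drop 2: J rot1 at col 0 lands with bottom-row=0; cleared 0 line(s) (total 0); column heights now [3 3 2 0 0 0], max=3
Drop 3: J rot3 at col 0 lands with bottom-row=3; cleared 0 line(s) (total 0); column heights now [4 6 2 0 0 0], max=6
Drop 4: O rot2 at col 4 lands with bottom-row=0; cleared 0 line(s) (total 0); column heights now [4 6 2 0 2 2], max=6
Drop 5: J rot2 at col 3 lands with bottom-row=2; cleared 0 line(s) (total 0); column heights now [4 6 2 4 4 4], max=6

Answer: 4 6 2 4 4 4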